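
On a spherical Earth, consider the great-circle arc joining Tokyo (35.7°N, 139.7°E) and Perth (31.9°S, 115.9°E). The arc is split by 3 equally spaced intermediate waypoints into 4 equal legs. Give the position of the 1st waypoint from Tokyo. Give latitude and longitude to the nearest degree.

The haversine formula gives a central angle δ ≈ 1.242 rad (71.2°) between the endpoints.
Interpolate at f = 1/4 with slerp weights a = sin((1−f)δ)/sin δ ≈ 0.848, b = sin(fδ)/sin δ ≈ 0.323.
p = a·p₁ + b·p₂ ≈ (-0.645, 0.692, 0.324); φ = arcsin(p_z) ≈ 18.92°, λ = atan2(p_y, p_x) ≈ 132.98°.

≈ 19°N, 133°E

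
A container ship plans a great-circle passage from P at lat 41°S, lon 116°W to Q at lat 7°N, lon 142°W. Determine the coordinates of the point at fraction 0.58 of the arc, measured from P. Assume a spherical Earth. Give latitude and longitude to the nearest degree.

From cos δ = sin φ₁ sin φ₂ + cos φ₁ cos φ₂ cos Δλ, the central angle is δ ≈ 0.936 rad (53.6°).
Interpolate at f = 0.58 with slerp weights a = sin((1−f)δ)/sin δ ≈ 0.476, b = sin(fδ)/sin δ ≈ 0.642.
p = a·p₁ + b·p₂ ≈ (-0.659, -0.715, -0.234); φ = arcsin(p_z) ≈ -13.53°, λ = atan2(p_y, p_x) ≈ -132.68°.

≈ lat 14°S, lon 133°W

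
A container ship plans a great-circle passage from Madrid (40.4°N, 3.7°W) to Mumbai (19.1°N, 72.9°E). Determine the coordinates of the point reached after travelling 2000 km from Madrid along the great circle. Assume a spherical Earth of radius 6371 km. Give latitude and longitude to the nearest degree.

≈ 40°N, 20°E

Write both endpoints as unit vectors p₁, p₂ with components (cos φ cos λ, cos φ sin λ, sin φ).
The central angle between the endpoints is δ = arccos(p₁·p₂) ≈ 1.182 rad (67.7°). The total great-circle distance is δ·R ≈ 1.182 × 6371 ≈ 7532 km, so the target fraction is f = 2000/7532 ≈ 0.266.
Interpolate at f ≈ 0.266 with slerp weights a = sin((1−f)δ)/sin δ ≈ 0.825, b = sin(fδ)/sin δ ≈ 0.334.
p = a·p₁ + b·p₂ ≈ (0.719, 0.261, 0.644); φ = arcsin(p_z) ≈ 40.07°, λ = atan2(p_y, p_x) ≈ 19.93°.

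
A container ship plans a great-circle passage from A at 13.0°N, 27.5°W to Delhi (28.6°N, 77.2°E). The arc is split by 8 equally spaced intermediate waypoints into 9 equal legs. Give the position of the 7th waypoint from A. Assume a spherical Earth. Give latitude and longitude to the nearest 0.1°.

≈ 33.2°N, 52.8°E

Write both endpoints as unit vectors p₁, p₂ with components (cos φ cos λ, cos φ sin λ, sin φ).
The central angle between the endpoints is δ = arccos(p₁·p₂) ≈ 1.680 rad (96.3°).
Interpolate at f = 7/9 with slerp weights a = sin((1−f)δ)/sin δ ≈ 0.367, b = sin(fδ)/sin δ ≈ 0.971.
p = a·p₁ + b·p₂ ≈ (0.506, 0.666, 0.547); φ = arcsin(p_z) ≈ 33.19°, λ = atan2(p_y, p_x) ≈ 52.78°.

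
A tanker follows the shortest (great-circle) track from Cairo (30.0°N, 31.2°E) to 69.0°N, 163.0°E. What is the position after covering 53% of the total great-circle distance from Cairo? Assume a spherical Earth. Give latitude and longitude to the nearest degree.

≈ 66°N, 57°E

Convert each endpoint to a unit vector on the sphere (x = cos φ cos λ, y = cos φ sin λ, z = sin φ).
The central angle between the endpoints is δ = arccos(p₁·p₂) ≈ 1.308 rad (74.9°).
Interpolate at f = 0.53 with slerp weights a = sin((1−f)δ)/sin δ ≈ 0.597, b = sin(fδ)/sin δ ≈ 0.662.
p = a·p₁ + b·p₂ ≈ (0.216, 0.337, 0.916); φ = arcsin(p_z) ≈ 66.40°, λ = atan2(p_y, p_x) ≈ 57.41°.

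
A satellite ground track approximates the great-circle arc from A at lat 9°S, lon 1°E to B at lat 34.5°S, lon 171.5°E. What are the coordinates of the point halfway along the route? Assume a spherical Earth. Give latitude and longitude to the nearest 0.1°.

≈ lat 73.0°S, lon 38.9°E

From cos δ = sin φ₁ sin φ₂ + cos φ₁ cos φ₂ cos Δλ, the central angle is δ ≈ 2.366 rad (135.6°).
Interpolate at f = 1/2 with slerp weights a = sin((1−f)δ)/sin δ ≈ 1.323, b = sin(fδ)/sin δ ≈ 1.323.
p = a·p₁ + b·p₂ ≈ (0.228, 0.184, -0.956); φ = arcsin(p_z) ≈ -72.96°, λ = atan2(p_y, p_x) ≈ 38.88°.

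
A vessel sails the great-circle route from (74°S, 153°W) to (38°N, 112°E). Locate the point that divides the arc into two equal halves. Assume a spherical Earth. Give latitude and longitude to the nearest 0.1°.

Convert each endpoint to a unit vector on the sphere (x = cos φ cos λ, y = cos φ sin λ, z = sin φ).
The central angle between the endpoints is δ = arccos(p₁·p₂) ≈ 2.228 rad (127.6°).
Interpolate at f = 1/2 with slerp weights a = sin((1−f)δ)/sin δ ≈ 1.133, b = sin(fδ)/sin δ ≈ 1.133.
p = a·p₁ + b·p₂ ≈ (-0.613, 0.686, -0.392); φ = arcsin(p_z) ≈ -23.06°, λ = atan2(p_y, p_x) ≈ 131.77°.

≈ (23.1°S, 131.8°E)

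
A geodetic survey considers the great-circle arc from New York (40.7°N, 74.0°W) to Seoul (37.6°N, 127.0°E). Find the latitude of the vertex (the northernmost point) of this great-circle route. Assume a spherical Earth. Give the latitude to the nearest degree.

≈ 77°N

The great circle lies in the plane with unit normal n̂ = (p₁ × p₂)/|p₁ × p₂|.
Here n̂_z ≈ -0.218; the vertex latitude is φ_max = arccos|n̂_z| ≈ 77.4°.
Check via Clairaut: cos φ_max = |cos φ₁| · sin C = cos(40.7°)·sin(16.7°) ≈ 0.218, again giving ≈ 77.4°.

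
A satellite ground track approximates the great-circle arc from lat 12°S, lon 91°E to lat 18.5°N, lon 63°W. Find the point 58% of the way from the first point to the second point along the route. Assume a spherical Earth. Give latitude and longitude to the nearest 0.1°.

≈ lat 17.2°N, lon 5.4°E

Convert each endpoint to a unit vector on the sphere (x = cos φ cos λ, y = cos φ sin λ, z = sin φ).
The central angle between the endpoints is δ = arccos(p₁·p₂) ≈ 2.690 rad (154.1°).
Interpolate at f = 0.58 with slerp weights a = sin((1−f)δ)/sin δ ≈ 2.072, b = sin(fδ)/sin δ ≈ 2.291.
p = a·p₁ + b·p₂ ≈ (0.951, 0.090, 0.296); φ = arcsin(p_z) ≈ 17.23°, λ = atan2(p_y, p_x) ≈ 5.44°.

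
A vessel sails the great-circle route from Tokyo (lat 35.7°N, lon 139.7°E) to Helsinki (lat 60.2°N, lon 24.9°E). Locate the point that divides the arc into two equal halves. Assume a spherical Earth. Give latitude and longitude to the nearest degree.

≈ lat 63°N, lon 103°E

Write both endpoints as unit vectors p₁, p₂ with components (cos φ cos λ, cos φ sin λ, sin φ).
The central angle between the endpoints is δ = arccos(p₁·p₂) ≈ 1.227 rad (70.3°).
Interpolate at f = 1/2 with slerp weights a = sin((1−f)δ)/sin δ ≈ 0.612, b = sin(fδ)/sin δ ≈ 0.612.
p = a·p₁ + b·p₂ ≈ (-0.103, 0.449, 0.887); φ = arcsin(p_z) ≈ 62.56°, λ = atan2(p_y, p_x) ≈ 102.93°.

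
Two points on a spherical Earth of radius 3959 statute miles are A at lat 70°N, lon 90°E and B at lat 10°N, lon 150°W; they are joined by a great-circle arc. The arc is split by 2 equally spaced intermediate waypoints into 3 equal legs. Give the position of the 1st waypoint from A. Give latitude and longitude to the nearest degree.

≈ lat 64°N, lon 173°E

Write both endpoints as unit vectors p₁, p₂ with components (cos φ cos λ, cos φ sin λ, sin φ).
The central angle between the endpoints is δ = arccos(p₁·p₂) ≈ 1.576 rad (90.3°).
Interpolate at f = 1/3 with slerp weights a = sin((1−f)δ)/sin δ ≈ 0.868, b = sin(fδ)/sin δ ≈ 0.502.
p = a·p₁ + b·p₂ ≈ (-0.428, 0.050, 0.903); φ = arcsin(p_z) ≈ 64.49°, λ = atan2(p_y, p_x) ≈ 173.35°.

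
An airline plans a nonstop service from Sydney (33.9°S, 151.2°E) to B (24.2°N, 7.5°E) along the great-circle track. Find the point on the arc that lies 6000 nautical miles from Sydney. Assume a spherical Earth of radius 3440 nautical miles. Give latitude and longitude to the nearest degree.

Convert each endpoint to a unit vector on the sphere (x = cos φ cos λ, y = cos φ sin λ, z = sin φ).
The central angle between the endpoints is δ = arccos(p₁·p₂) ≈ 2.566 rad (147.0°). The total great-circle distance is δ·R ≈ 2.566 × 3440 ≈ 8826 nmi, so the target fraction is f = 6000/8826 ≈ 0.680.
Interpolate at f ≈ 0.680 with slerp weights a = sin((1−f)δ)/sin δ ≈ 1.345, b = sin(fδ)/sin δ ≈ 1.809.
p = a·p₁ + b·p₂ ≈ (0.658, 0.753, -0.009); φ = arcsin(p_z) ≈ -0.49°, λ = atan2(p_y, p_x) ≈ 48.87°.

≈ (0°N, 49°E)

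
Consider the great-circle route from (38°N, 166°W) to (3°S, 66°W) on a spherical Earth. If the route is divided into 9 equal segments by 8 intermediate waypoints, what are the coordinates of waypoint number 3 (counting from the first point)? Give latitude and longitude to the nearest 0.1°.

≈ (32.9°N, 125.3°W)

From cos δ = sin φ₁ sin φ₂ + cos φ₁ cos φ₂ cos Δλ, the central angle is δ ≈ 1.740 rad (99.7°).
Interpolate at f = 3/9 with slerp weights a = sin((1−f)δ)/sin δ ≈ 0.930, b = sin(fδ)/sin δ ≈ 0.556.
p = a·p₁ + b·p₂ ≈ (-0.485, -0.685, 0.544); φ = arcsin(p_z) ≈ 32.93°, λ = atan2(p_y, p_x) ≈ -125.33°.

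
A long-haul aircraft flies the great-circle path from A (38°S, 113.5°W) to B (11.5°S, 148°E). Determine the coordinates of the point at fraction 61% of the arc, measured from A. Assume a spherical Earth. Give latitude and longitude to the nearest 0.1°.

The haversine formula gives a central angle δ ≈ 1.562 rad (89.5°) between the endpoints.
Interpolate at f = 0.61 with slerp weights a = sin((1−f)δ)/sin δ ≈ 0.572, b = sin(fδ)/sin δ ≈ 0.815.
p = a·p₁ + b·p₂ ≈ (-0.857, 0.010, -0.515); φ = arcsin(p_z) ≈ -30.99°, λ = atan2(p_y, p_x) ≈ 179.35°.

≈ (31.0°S, 179.3°E)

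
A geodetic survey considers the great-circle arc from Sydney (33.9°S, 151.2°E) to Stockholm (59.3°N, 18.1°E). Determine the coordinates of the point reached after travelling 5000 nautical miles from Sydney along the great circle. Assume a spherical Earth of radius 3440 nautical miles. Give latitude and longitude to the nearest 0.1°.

Write both endpoints as unit vectors p₁, p₂ with components (cos φ cos λ, cos φ sin λ, sin φ).
The central angle between the endpoints is δ = arccos(p₁·p₂) ≈ 2.448 rad (140.3°). The total great-circle distance is δ·R ≈ 2.448 × 3440 ≈ 8422 nmi, so the target fraction is f = 5000/8422 ≈ 0.594.
Interpolate at f ≈ 0.594 with slerp weights a = sin((1−f)δ)/sin δ ≈ 1.312, b = sin(fδ)/sin δ ≈ 1.554.
p = a·p₁ + b·p₂ ≈ (-0.200, 0.771, 0.604); φ = arcsin(p_z) ≈ 37.18°, λ = atan2(p_y, p_x) ≈ 104.56°.

≈ 37.2°N, 104.6°E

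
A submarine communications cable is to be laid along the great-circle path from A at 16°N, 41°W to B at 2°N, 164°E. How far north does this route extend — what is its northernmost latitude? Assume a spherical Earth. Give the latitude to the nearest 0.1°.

The great circle lies in the plane with unit normal n̂ = (p₁ × p₂)/|p₁ × p₂|.
Here n̂_z ≈ -0.798; the vertex latitude is φ_max = arccos|n̂_z| ≈ 37.0°.
Check via Clairaut: cos φ_max = |cos φ₁| · sin C = cos(16.0°)·sin(56.2°) ≈ 0.798, again giving ≈ 37.0°.

≈ 37.0°N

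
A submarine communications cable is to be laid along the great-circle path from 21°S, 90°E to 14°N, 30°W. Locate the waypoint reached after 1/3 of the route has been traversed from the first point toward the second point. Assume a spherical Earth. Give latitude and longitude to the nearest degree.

≈ 13°S, 48°E

The haversine formula gives a central angle δ ≈ 2.141 rad (122.7°) between the endpoints.
Interpolate at f = 1/3 with slerp weights a = sin((1−f)δ)/sin δ ≈ 1.176, b = sin(fδ)/sin δ ≈ 0.777.
p = a·p₁ + b·p₂ ≈ (0.653, 0.720, -0.233); φ = arcsin(p_z) ≈ -13.49°, λ = atan2(p_y, p_x) ≈ 47.79°.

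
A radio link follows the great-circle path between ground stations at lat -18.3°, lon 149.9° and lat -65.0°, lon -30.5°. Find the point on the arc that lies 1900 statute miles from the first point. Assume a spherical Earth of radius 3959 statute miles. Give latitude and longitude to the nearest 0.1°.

Convert each endpoint to a unit vector on the sphere (x = cos φ cos λ, y = cos φ sin λ, z = sin φ).
The central angle between the endpoints is δ = arccos(p₁·p₂) ≈ 1.688 rad (96.7°). The total great-circle distance is δ·R ≈ 1.688 × 3959 ≈ 6682 mi, so the target fraction is f = 1900/6682 ≈ 0.284.
Interpolate at f ≈ 0.284 with slerp weights a = sin((1−f)δ)/sin δ ≈ 0.941, b = sin(fδ)/sin δ ≈ 0.465.
p = a·p₁ + b·p₂ ≈ (-0.604, 0.348, -0.717); φ = arcsin(p_z) ≈ -45.80°, λ = atan2(p_y, p_x) ≈ 150.01°.

≈ lat -45.8°, lon 150.0°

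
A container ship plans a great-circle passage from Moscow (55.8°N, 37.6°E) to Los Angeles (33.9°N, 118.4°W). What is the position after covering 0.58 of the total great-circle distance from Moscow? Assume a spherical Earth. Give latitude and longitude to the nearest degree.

≈ (69°N, 96°W)

From cos δ = sin φ₁ sin φ₂ + cos φ₁ cos φ₂ cos Δλ, the central angle is δ ≈ 1.536 rad (88.0°).
Interpolate at f = 0.58 with slerp weights a = sin((1−f)δ)/sin δ ≈ 0.602, b = sin(fδ)/sin δ ≈ 0.778.
p = a·p₁ + b·p₂ ≈ (-0.039, -0.362, 0.931); φ = arcsin(p_z) ≈ 68.66°, λ = atan2(p_y, p_x) ≈ -96.19°.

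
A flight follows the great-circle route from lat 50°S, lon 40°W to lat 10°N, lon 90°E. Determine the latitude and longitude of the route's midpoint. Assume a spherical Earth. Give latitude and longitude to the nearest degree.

The haversine formula gives a central angle δ ≈ 2.141 rad (122.7°) between the endpoints.
Interpolate at f = 1/2 with slerp weights a = sin((1−f)δ)/sin δ ≈ 1.042, b = sin(fδ)/sin δ ≈ 1.042.
p = a·p₁ + b·p₂ ≈ (0.513, 0.596, -0.618); φ = arcsin(p_z) ≈ -38.14°, λ = atan2(p_y, p_x) ≈ 49.26°.

≈ lat 38°S, lon 49°E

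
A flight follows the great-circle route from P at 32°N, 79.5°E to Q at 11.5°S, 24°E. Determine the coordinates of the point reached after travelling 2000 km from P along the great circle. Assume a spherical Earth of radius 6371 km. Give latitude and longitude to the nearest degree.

From cos δ = sin φ₁ sin φ₂ + cos φ₁ cos φ₂ cos Δλ, the central angle is δ ≈ 1.197 rad (68.6°). The total great-circle distance is δ·R ≈ 1.197 × 6371 ≈ 7627 km, so the target fraction is f = 2000/7627 ≈ 0.262.
Interpolate at f ≈ 0.262 with slerp weights a = sin((1−f)δ)/sin δ ≈ 0.830, b = sin(fδ)/sin δ ≈ 0.332.
p = a·p₁ + b·p₂ ≈ (0.425, 0.824, 0.374); φ = arcsin(p_z) ≈ 21.95°, λ = atan2(p_y, p_x) ≈ 62.71°.

≈ 22°N, 63°E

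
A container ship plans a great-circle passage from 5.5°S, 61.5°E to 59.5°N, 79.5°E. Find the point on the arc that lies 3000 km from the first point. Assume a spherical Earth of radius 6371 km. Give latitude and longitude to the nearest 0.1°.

Write both endpoints as unit vectors p₁, p₂ with components (cos φ cos λ, cos φ sin λ, sin φ).
The central angle between the endpoints is δ = arccos(p₁·p₂) ≈ 1.162 rad (66.6°). The total great-circle distance is δ·R ≈ 1.162 × 6371 ≈ 7400 km, so the target fraction is f = 3000/7400 ≈ 0.405.
Interpolate at f ≈ 0.405 with slerp weights a = sin((1−f)δ)/sin δ ≈ 0.694, b = sin(fδ)/sin δ ≈ 0.495.
p = a·p₁ + b·p₂ ≈ (0.376, 0.854, 0.360); φ = arcsin(p_z) ≈ 21.07°, λ = atan2(p_y, p_x) ≈ 66.27°.

≈ 21.1°N, 66.3°E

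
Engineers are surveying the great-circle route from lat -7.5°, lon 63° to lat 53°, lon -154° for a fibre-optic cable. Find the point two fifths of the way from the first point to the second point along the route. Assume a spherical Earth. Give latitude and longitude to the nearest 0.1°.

≈ lat 36.8°, lon 88.3°

The haversine formula gives a central angle δ ≈ 2.190 rad (125.5°) between the endpoints.
Interpolate at f = 2/5 with slerp weights a = sin((1−f)δ)/sin δ ≈ 1.188, b = sin(fδ)/sin δ ≈ 0.944.
p = a·p₁ + b·p₂ ≈ (0.024, 0.801, 0.599); φ = arcsin(p_z) ≈ 36.77°, λ = atan2(p_y, p_x) ≈ 88.26°.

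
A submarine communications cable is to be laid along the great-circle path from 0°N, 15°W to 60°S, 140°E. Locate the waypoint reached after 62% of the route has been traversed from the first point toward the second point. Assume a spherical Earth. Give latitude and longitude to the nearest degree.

≈ 68°S, 22°E

From cos δ = sin φ₁ sin φ₂ + cos φ₁ cos φ₂ cos Δλ, the central angle is δ ≈ 2.041 rad (116.9°).
Interpolate at f = 0.62 with slerp weights a = sin((1−f)δ)/sin δ ≈ 0.785, b = sin(fδ)/sin δ ≈ 1.070.
p = a·p₁ + b·p₂ ≈ (0.349, 0.141, -0.927); φ = arcsin(p_z) ≈ -67.91°, λ = atan2(p_y, p_x) ≈ 21.95°.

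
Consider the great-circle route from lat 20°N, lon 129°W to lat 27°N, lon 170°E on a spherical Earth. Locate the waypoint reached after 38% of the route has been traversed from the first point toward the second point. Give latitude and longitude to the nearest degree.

≈ lat 26°N, lon 151°W

Write both endpoints as unit vectors p₁, p₂ with components (cos φ cos λ, cos φ sin λ, sin φ).
The central angle between the endpoints is δ = arccos(p₁·p₂) ≈ 0.975 rad (55.9°).
Interpolate at f = 0.38 with slerp weights a = sin((1−f)δ)/sin δ ≈ 0.687, b = sin(fδ)/sin δ ≈ 0.437.
p = a·p₁ + b·p₂ ≈ (-0.790, -0.434, 0.433); φ = arcsin(p_z) ≈ 25.69°, λ = atan2(p_y, p_x) ≈ -151.23°.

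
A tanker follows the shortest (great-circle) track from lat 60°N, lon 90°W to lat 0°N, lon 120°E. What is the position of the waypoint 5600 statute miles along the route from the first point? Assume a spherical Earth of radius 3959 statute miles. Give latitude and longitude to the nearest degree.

Convert each endpoint to a unit vector on the sphere (x = cos φ cos λ, y = cos φ sin λ, z = sin φ).
The central angle between the endpoints is δ = arccos(p₁·p₂) ≈ 2.019 rad (115.7°). The total great-circle distance is δ·R ≈ 2.019 × 3959 ≈ 7992 mi, so the target fraction is f = 5600/7992 ≈ 0.701.
Interpolate at f ≈ 0.701 with slerp weights a = sin((1−f)δ)/sin δ ≈ 0.630, b = sin(fδ)/sin δ ≈ 1.096.
p = a·p₁ + b·p₂ ≈ (-0.548, 0.634, 0.546); φ = arcsin(p_z) ≈ 33.08°, λ = atan2(p_y, p_x) ≈ 130.84°.

≈ lat 33°N, lon 131°E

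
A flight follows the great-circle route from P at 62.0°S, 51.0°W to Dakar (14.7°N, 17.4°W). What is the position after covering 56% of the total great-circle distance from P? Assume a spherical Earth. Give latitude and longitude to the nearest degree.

≈ 20°S, 27°W

From cos δ = sin φ₁ sin φ₂ + cos φ₁ cos φ₂ cos Δλ, the central angle is δ ≈ 1.416 rad (81.1°).
Interpolate at f = 0.56 with slerp weights a = sin((1−f)δ)/sin δ ≈ 0.591, b = sin(fδ)/sin δ ≈ 0.721.
p = a·p₁ + b·p₂ ≈ (0.840, -0.424, -0.338); φ = arcsin(p_z) ≈ -19.78°, λ = atan2(p_y, p_x) ≈ -26.78°.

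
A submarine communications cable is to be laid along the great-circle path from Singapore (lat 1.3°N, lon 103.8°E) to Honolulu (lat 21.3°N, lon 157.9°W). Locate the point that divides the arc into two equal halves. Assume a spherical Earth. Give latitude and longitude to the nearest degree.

≈ lat 17°N, lon 151°E

Convert each endpoint to a unit vector on the sphere (x = cos φ cos λ, y = cos φ sin λ, z = sin φ).
The central angle between the endpoints is δ = arccos(p₁·p₂) ≈ 1.697 rad (97.3°).
Interpolate at f = 1/2 with slerp weights a = sin((1−f)δ)/sin δ ≈ 0.756, b = sin(fδ)/sin δ ≈ 0.756.
p = a·p₁ + b·p₂ ≈ (-0.833, 0.469, 0.292); φ = arcsin(p_z) ≈ 16.97°, λ = atan2(p_y, p_x) ≈ 150.62°.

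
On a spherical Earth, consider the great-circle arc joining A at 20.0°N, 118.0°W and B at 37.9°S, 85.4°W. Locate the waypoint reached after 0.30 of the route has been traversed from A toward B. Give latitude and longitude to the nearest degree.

≈ 2°N, 109°W

Convert each endpoint to a unit vector on the sphere (x = cos φ cos λ, y = cos φ sin λ, z = sin φ).
The central angle between the endpoints is δ = arccos(p₁·p₂) ≈ 1.143 rad (65.5°).
Interpolate at f = 0.30 with slerp weights a = sin((1−f)δ)/sin δ ≈ 0.789, b = sin(fδ)/sin δ ≈ 0.370.
p = a·p₁ + b·p₂ ≈ (-0.324, -0.945, 0.043); φ = arcsin(p_z) ≈ 2.45°, λ = atan2(p_y, p_x) ≈ -108.95°.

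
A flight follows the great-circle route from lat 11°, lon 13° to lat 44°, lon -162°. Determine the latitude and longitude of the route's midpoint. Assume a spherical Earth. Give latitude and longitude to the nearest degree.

Write both endpoints as unit vectors p₁, p₂ with components (cos φ cos λ, cos φ sin λ, sin φ).
The central angle between the endpoints is δ = arccos(p₁·p₂) ≈ 2.178 rad (124.8°).
Interpolate at f = 1/2 with slerp weights a = sin((1−f)δ)/sin δ ≈ 1.079, b = sin(fδ)/sin δ ≈ 1.079.
p = a·p₁ + b·p₂ ≈ (0.294, -0.002, 0.956); φ = arcsin(p_z) ≈ 72.90°, λ = atan2(p_y, p_x) ≈ -0.31°.

≈ lat 73°, lon 0°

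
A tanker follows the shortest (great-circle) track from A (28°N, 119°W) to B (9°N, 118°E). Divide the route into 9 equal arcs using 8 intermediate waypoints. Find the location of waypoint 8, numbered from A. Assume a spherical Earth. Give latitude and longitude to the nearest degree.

≈ (16°N, 129°E)

Convert each endpoint to a unit vector on the sphere (x = cos φ cos λ, y = cos φ sin λ, z = sin φ).
The central angle between the endpoints is δ = arccos(p₁·p₂) ≈ 1.984 rad (113.7°).
Interpolate at f = 8/9 with slerp weights a = sin((1−f)δ)/sin δ ≈ 0.239, b = sin(fδ)/sin δ ≈ 1.072.
p = a·p₁ + b·p₂ ≈ (-0.599, 0.750, 0.280); φ = arcsin(p_z) ≈ 16.24°, λ = atan2(p_y, p_x) ≈ 128.61°.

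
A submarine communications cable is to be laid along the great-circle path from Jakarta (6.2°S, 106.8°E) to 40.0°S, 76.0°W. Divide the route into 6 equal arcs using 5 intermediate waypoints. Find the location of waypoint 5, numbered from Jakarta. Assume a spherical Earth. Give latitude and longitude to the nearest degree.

Write both endpoints as unit vectors p₁, p₂ with components (cos φ cos λ, cos φ sin λ, sin φ).
The central angle between the endpoints is δ = arccos(p₁·p₂) ≈ 2.334 rad (133.7°).
Interpolate at f = 5/6 with slerp weights a = sin((1−f)δ)/sin δ ≈ 0.525, b = sin(fδ)/sin δ ≈ 1.288.
p = a·p₁ + b·p₂ ≈ (0.088, -0.458, -0.885); φ = arcsin(p_z) ≈ -62.21°, λ = atan2(p_y, p_x) ≈ -79.13°.

≈ 62°S, 79°W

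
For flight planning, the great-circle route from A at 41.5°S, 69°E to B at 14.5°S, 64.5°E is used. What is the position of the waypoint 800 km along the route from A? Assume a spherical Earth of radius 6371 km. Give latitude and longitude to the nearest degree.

≈ 34°S, 68°E

From cos δ = sin φ₁ sin φ₂ + cos φ₁ cos φ₂ cos Δλ, the central angle is δ ≈ 0.476 rad (27.3°). The total great-circle distance is δ·R ≈ 0.476 × 6371 ≈ 3033 km, so the target fraction is f = 800/3033 ≈ 0.264.
Interpolate at f ≈ 0.264 with slerp weights a = sin((1−f)δ)/sin δ ≈ 0.749, b = sin(fδ)/sin δ ≈ 0.273.
p = a·p₁ + b·p₂ ≈ (0.315, 0.763, -0.565); φ = arcsin(p_z) ≈ -34.40°, λ = atan2(p_y, p_x) ≈ 67.56°.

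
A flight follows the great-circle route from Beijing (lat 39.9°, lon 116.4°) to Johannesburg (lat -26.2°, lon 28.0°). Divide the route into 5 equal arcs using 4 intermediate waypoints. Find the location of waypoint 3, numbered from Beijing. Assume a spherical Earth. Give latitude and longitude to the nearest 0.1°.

Write both endpoints as unit vectors p₁, p₂ with components (cos φ cos λ, cos φ sin λ, sin φ).
The central angle between the endpoints is δ = arccos(p₁·p₂) ≈ 1.838 rad (105.3°).
Interpolate at f = 3/5 with slerp weights a = sin((1−f)δ)/sin δ ≈ 0.695, b = sin(fδ)/sin δ ≈ 0.925.
p = a·p₁ + b·p₂ ≈ (0.496, 0.868, 0.038); φ = arcsin(p_z) ≈ 2.15°, λ = atan2(p_y, p_x) ≈ 60.25°.

≈ lat 2.2°, lon 60.3°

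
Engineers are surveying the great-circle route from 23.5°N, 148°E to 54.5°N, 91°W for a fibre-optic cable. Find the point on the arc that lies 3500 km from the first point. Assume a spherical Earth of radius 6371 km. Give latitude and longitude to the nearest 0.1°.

From cos δ = sin φ₁ sin φ₂ + cos φ₁ cos φ₂ cos Δλ, the central angle is δ ≈ 1.520 rad (87.1°). The total great-circle distance is δ·R ≈ 1.520 × 6371 ≈ 9687 km, so the target fraction is f = 3500/9687 ≈ 0.361.
Interpolate at f ≈ 0.361 with slerp weights a = sin((1−f)δ)/sin δ ≈ 0.827, b = sin(fδ)/sin δ ≈ 0.523.
p = a·p₁ + b·p₂ ≈ (-0.648, 0.098, 0.755); φ = arcsin(p_z) ≈ 49.04°, λ = atan2(p_y, p_x) ≈ 171.39°.

≈ 49.0°N, 171.4°E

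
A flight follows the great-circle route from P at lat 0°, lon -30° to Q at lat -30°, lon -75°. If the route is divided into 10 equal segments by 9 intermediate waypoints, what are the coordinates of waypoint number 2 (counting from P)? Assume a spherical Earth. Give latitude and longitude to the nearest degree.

≈ lat -7°, lon -38°

Write both endpoints as unit vectors p₁, p₂ with components (cos φ cos λ, cos φ sin λ, sin φ).
The central angle between the endpoints is δ = arccos(p₁·p₂) ≈ 0.912 rad (52.2°).
Interpolate at f = 2/10 with slerp weights a = sin((1−f)δ)/sin δ ≈ 0.843, b = sin(fδ)/sin δ ≈ 0.229.
p = a·p₁ + b·p₂ ≈ (0.781, -0.613, -0.115); φ = arcsin(p_z) ≈ -6.59°, λ = atan2(p_y, p_x) ≈ -38.13°.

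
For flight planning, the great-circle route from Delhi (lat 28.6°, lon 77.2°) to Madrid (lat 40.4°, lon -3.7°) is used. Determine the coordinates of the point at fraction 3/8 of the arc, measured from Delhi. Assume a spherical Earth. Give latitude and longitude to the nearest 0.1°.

≈ lat 39.8°, lon 50.6°

Write both endpoints as unit vectors p₁, p₂ with components (cos φ cos λ, cos φ sin λ, sin φ).
The central angle between the endpoints is δ = arccos(p₁·p₂) ≈ 1.142 rad (65.4°).
Interpolate at f = 3/8 with slerp weights a = sin((1−f)δ)/sin δ ≈ 0.720, b = sin(fδ)/sin δ ≈ 0.457.
p = a·p₁ + b·p₂ ≈ (0.487, 0.594, 0.640); φ = arcsin(p_z) ≈ 39.83°, λ = atan2(p_y, p_x) ≈ 50.65°.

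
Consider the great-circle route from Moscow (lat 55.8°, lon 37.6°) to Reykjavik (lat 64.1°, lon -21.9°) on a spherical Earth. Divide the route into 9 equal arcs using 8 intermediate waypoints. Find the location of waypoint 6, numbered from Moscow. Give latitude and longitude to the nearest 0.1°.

Write both endpoints as unit vectors p₁, p₂ with components (cos φ cos λ, cos φ sin λ, sin φ).
The central angle between the endpoints is δ = arccos(p₁·p₂) ≈ 0.518 rad (29.7°).
Interpolate at f = 6/9 with slerp weights a = sin((1−f)δ)/sin δ ≈ 0.347, b = sin(fδ)/sin δ ≈ 0.684.
p = a·p₁ + b·p₂ ≈ (0.432, 0.008, 0.902); φ = arcsin(p_z) ≈ 64.43°, λ = atan2(p_y, p_x) ≈ 1.01°.

≈ lat 64.4°, lon 1.0°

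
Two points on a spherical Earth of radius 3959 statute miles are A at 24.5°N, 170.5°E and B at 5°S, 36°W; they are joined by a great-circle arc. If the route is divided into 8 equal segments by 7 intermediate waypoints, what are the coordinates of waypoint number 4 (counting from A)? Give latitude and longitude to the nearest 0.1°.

Convert each endpoint to a unit vector on the sphere (x = cos φ cos λ, y = cos φ sin λ, z = sin φ).
The central angle between the endpoints is δ = arccos(p₁·p₂) ≈ 2.582 rad (147.9°).
Interpolate at f = 4/8 with slerp weights a = sin((1−f)δ)/sin δ ≈ 1.810, b = sin(fδ)/sin δ ≈ 1.810.
p = a·p₁ + b·p₂ ≈ (-0.166, -0.788, 0.593); φ = arcsin(p_z) ≈ 36.36°, λ = atan2(p_y, p_x) ≈ -101.87°.

≈ 36.4°N, 101.9°W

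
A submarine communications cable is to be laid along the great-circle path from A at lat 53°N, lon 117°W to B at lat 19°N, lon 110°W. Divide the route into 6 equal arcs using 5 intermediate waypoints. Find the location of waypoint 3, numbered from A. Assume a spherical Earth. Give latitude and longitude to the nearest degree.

From cos δ = sin φ₁ sin φ₂ + cos φ₁ cos φ₂ cos Δλ, the central angle is δ ≈ 0.601 rad (34.4°).
Interpolate at f = 3/6 with slerp weights a = sin((1−f)δ)/sin δ ≈ 0.523, b = sin(fδ)/sin δ ≈ 0.523.
p = a·p₁ + b·p₂ ≈ (-0.312, -0.746, 0.588); φ = arcsin(p_z) ≈ 36.05°, λ = atan2(p_y, p_x) ≈ -112.72°.

≈ lat 36°N, lon 113°W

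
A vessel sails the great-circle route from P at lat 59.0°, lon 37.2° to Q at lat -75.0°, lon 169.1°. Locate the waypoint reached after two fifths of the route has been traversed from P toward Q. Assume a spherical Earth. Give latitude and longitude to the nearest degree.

From cos δ = sin φ₁ sin φ₂ + cos φ₁ cos φ₂ cos Δλ, the central angle is δ ≈ 2.731 rad (156.5°).
Interpolate at f = 2/5 with slerp weights a = sin((1−f)δ)/sin δ ≈ 2.501, b = sin(fδ)/sin δ ≈ 2.225.
p = a·p₁ + b·p₂ ≈ (0.460, 0.888, -0.006); φ = arcsin(p_z) ≈ -0.34°, λ = atan2(p_y, p_x) ≈ 62.59°.

≈ lat 0°, lon 63°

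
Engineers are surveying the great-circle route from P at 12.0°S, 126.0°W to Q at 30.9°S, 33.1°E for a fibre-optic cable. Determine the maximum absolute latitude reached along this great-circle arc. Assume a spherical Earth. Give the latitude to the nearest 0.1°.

The great circle lies in the plane with unit normal n̂ = (p₁ × p₂)/|p₁ × p₂|.
Here n̂_z ≈ +0.407; the vertex latitude is φ_max = arccos|n̂_z| ≈ 66.0°.
Check via Clairaut: cos φ_max = |cos φ₁| · sin C = cos(12.0°)·sin(155.4°) ≈ 0.407, again giving ≈ 66.0°.

≈ 66.0°S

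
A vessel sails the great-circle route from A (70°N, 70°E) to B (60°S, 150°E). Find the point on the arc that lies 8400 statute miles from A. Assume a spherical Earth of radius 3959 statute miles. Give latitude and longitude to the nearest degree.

≈ (42°S, 135°E)

The haversine formula gives a central angle δ ≈ 2.472 rad (141.6°) between the endpoints. The total great-circle distance is δ·R ≈ 2.472 × 3959 ≈ 9787 mi, so the target fraction is f = 8400/9787 ≈ 0.858.
Interpolate at f ≈ 0.858 with slerp weights a = sin((1−f)δ)/sin δ ≈ 0.553, b = sin(fδ)/sin δ ≈ 1.373.
p = a·p₁ + b·p₂ ≈ (-0.530, 0.521, -0.669); φ = arcsin(p_z) ≈ -42.01°, λ = atan2(p_y, p_x) ≈ 135.48°.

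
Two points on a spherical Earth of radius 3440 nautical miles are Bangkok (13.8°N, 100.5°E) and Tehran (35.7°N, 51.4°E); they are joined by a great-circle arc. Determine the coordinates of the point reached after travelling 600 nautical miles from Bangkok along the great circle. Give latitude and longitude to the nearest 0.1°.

≈ 19.5°N, 91.9°E

Convert each endpoint to a unit vector on the sphere (x = cos φ cos λ, y = cos φ sin λ, z = sin φ).
The central angle between the endpoints is δ = arccos(p₁·p₂) ≈ 0.856 rad (49.0°). The total great-circle distance is δ·R ≈ 0.856 × 3440 ≈ 2944 nmi, so the target fraction is f = 600/2944 ≈ 0.204.
Interpolate at f ≈ 0.204 with slerp weights a = sin((1−f)δ)/sin δ ≈ 0.834, b = sin(fδ)/sin δ ≈ 0.230.
p = a·p₁ + b·p₂ ≈ (-0.031, 0.942, 0.333); φ = arcsin(p_z) ≈ 19.46°, λ = atan2(p_y, p_x) ≈ 91.90°.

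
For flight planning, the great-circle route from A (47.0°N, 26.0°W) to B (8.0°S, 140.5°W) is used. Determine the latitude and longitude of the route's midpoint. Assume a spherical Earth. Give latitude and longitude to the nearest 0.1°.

Convert each endpoint to a unit vector on the sphere (x = cos φ cos λ, y = cos φ sin λ, z = sin φ).
The central angle between the endpoints is δ = arccos(p₁·p₂) ≈ 1.963 rad (112.4°).
Interpolate at f = 1/2 with slerp weights a = sin((1−f)δ)/sin δ ≈ 0.899, b = sin(fδ)/sin δ ≈ 0.899.
p = a·p₁ + b·p₂ ≈ (-0.136, -0.835, 0.533); φ = arcsin(p_z) ≈ 32.18°, λ = atan2(p_y, p_x) ≈ -99.24°.

≈ (32.2°N, 99.2°W)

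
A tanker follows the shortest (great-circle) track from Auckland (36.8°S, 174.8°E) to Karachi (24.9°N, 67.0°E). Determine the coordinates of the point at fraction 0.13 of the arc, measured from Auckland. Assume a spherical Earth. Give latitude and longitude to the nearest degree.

≈ (32°S, 157°E)

The haversine formula gives a central angle δ ≈ 2.065 rad (118.3°) between the endpoints.
Interpolate at f = 0.13 with slerp weights a = sin((1−f)δ)/sin δ ≈ 1.107, b = sin(fδ)/sin δ ≈ 0.301.
p = a·p₁ + b·p₂ ≈ (-0.776, 0.332, -0.536); φ = arcsin(p_z) ≈ -32.43°, λ = atan2(p_y, p_x) ≈ 156.85°.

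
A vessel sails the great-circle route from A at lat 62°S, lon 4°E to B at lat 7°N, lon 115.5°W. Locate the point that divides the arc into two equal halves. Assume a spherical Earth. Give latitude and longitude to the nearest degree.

From cos δ = sin φ₁ sin φ₂ + cos φ₁ cos φ₂ cos Δλ, the central angle is δ ≈ 1.915 rad (109.7°).
Interpolate at f = 1/2 with slerp weights a = sin((1−f)δ)/sin δ ≈ 0.868, b = sin(fδ)/sin δ ≈ 0.868.
p = a·p₁ + b·p₂ ≈ (0.036, -0.750, -0.661); φ = arcsin(p_z) ≈ -41.37°, λ = atan2(p_y, p_x) ≈ -87.28°.

≈ lat 41°S, lon 87°W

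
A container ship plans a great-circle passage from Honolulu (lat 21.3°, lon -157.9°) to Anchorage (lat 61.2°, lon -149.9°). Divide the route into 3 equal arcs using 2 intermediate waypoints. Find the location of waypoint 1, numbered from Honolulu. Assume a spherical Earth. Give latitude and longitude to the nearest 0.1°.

≈ lat 34.6°, lon -156.2°

Convert each endpoint to a unit vector on the sphere (x = cos φ cos λ, y = cos φ sin λ, z = sin φ).
The central angle between the endpoints is δ = arccos(p₁·p₂) ≈ 0.703 rad (40.3°).
Interpolate at f = 1/3 with slerp weights a = sin((1−f)δ)/sin δ ≈ 0.699, b = sin(fδ)/sin δ ≈ 0.359.
p = a·p₁ + b·p₂ ≈ (-0.753, -0.332, 0.569); φ = arcsin(p_z) ≈ 34.65°, λ = atan2(p_y, p_x) ≈ -156.22°.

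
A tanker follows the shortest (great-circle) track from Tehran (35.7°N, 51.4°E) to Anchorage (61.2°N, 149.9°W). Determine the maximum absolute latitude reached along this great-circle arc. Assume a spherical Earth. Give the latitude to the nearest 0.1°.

The great circle lies in the plane with unit normal n̂ = (p₁ × p₂)/|p₁ × p₂|.
Here n̂_z ≈ +0.144; the vertex latitude is φ_max = arccos|n̂_z| ≈ 81.7°.
Check via Clairaut: cos φ_max = |cos φ₁| · sin C = cos(35.7°)·sin(10.2°) ≈ 0.144, again giving ≈ 81.7°.

≈ 81.7°N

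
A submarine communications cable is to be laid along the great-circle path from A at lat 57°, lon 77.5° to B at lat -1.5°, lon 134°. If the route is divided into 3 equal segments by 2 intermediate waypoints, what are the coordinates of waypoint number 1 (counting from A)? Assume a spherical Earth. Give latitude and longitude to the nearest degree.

≈ lat 41°, lon 106°

Convert each endpoint to a unit vector on the sphere (x = cos φ cos λ, y = cos φ sin λ, z = sin φ).
The central angle between the endpoints is δ = arccos(p₁·p₂) ≈ 1.289 rad (73.8°).
Interpolate at f = 1/3 with slerp weights a = sin((1−f)δ)/sin δ ≈ 0.788, b = sin(fδ)/sin δ ≈ 0.434.
p = a·p₁ + b·p₂ ≈ (-0.208, 0.731, 0.650); φ = arcsin(p_z) ≈ 40.53°, λ = atan2(p_y, p_x) ≈ 105.89°.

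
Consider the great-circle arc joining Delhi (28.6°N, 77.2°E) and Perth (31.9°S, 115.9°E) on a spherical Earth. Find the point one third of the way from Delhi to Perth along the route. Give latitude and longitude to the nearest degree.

≈ 9°N, 90°E

Write both endpoints as unit vectors p₁, p₂ with components (cos φ cos λ, cos φ sin λ, sin φ).
The central angle between the endpoints is δ = arccos(p₁·p₂) ≈ 1.236 rad (70.8°).
Interpolate at f = 1/3 with slerp weights a = sin((1−f)δ)/sin δ ≈ 0.777, b = sin(fδ)/sin δ ≈ 0.424.
p = a·p₁ + b·p₂ ≈ (-0.006, 0.989, 0.148); φ = arcsin(p_z) ≈ 8.51°, λ = atan2(p_y, p_x) ≈ 90.35°.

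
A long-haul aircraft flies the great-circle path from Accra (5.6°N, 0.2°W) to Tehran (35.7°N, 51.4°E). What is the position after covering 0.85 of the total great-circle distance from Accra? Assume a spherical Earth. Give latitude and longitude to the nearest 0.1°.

≈ 32.5°N, 42.0°E

Write both endpoints as unit vectors p₁, p₂ with components (cos φ cos λ, cos φ sin λ, sin φ).
The central angle between the endpoints is δ = arccos(p₁·p₂) ≈ 0.978 rad (56.0°).
Interpolate at f = 0.85 with slerp weights a = sin((1−f)δ)/sin δ ≈ 0.176, b = sin(fδ)/sin δ ≈ 0.891.
p = a·p₁ + b·p₂ ≈ (0.627, 0.565, 0.537); φ = arcsin(p_z) ≈ 32.48°, λ = atan2(p_y, p_x) ≈ 42.02°.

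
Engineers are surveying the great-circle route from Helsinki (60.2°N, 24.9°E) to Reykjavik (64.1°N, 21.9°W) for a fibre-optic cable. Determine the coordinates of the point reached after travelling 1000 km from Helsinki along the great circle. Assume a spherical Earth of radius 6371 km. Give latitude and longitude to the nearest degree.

Convert each endpoint to a unit vector on the sphere (x = cos φ cos λ, y = cos φ sin λ, z = sin φ).
The central angle between the endpoints is δ = arccos(p₁·p₂) ≈ 0.379 rad (21.7°). The total great-circle distance is δ·R ≈ 0.379 × 6371 ≈ 2412 km, so the target fraction is f = 1000/2412 ≈ 0.415.
Interpolate at f ≈ 0.415 with slerp weights a = sin((1−f)δ)/sin δ ≈ 0.595, b = sin(fδ)/sin δ ≈ 0.423.
p = a·p₁ + b·p₂ ≈ (0.439, 0.056, 0.897); φ = arcsin(p_z) ≈ 63.71°, λ = atan2(p_y, p_x) ≈ 7.20°.

≈ 64°N, 7°E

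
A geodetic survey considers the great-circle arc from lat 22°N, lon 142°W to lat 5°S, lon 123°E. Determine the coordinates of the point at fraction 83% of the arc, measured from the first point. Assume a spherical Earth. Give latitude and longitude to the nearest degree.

Convert each endpoint to a unit vector on the sphere (x = cos φ cos λ, y = cos φ sin λ, z = sin φ).
The central angle between the endpoints is δ = arccos(p₁·p₂) ≈ 1.684 rad (96.5°).
Interpolate at f = 0.83 with slerp weights a = sin((1−f)δ)/sin δ ≈ 0.284, b = sin(fδ)/sin δ ≈ 0.991.
p = a·p₁ + b·p₂ ≈ (-0.746, 0.666, 0.020); φ = arcsin(p_z) ≈ 1.15°, λ = atan2(p_y, p_x) ≈ 138.22°.

≈ lat 1°N, lon 138°E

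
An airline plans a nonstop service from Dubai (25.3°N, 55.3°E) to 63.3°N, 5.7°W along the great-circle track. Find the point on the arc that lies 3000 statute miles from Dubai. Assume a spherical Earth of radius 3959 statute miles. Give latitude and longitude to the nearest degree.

Convert each endpoint to a unit vector on the sphere (x = cos φ cos λ, y = cos φ sin λ, z = sin φ).
The central angle between the endpoints is δ = arccos(p₁·p₂) ≈ 0.954 rad (54.6°). The total great-circle distance is δ·R ≈ 0.954 × 3959 ≈ 3775 mi, so the target fraction is f = 3000/3775 ≈ 0.795.
Interpolate at f ≈ 0.795 with slerp weights a = sin((1−f)δ)/sin δ ≈ 0.239, b = sin(fδ)/sin δ ≈ 0.843.
p = a·p₁ + b·p₂ ≈ (0.500, 0.140, 0.855); φ = arcsin(p_z) ≈ 58.75°, λ = atan2(p_y, p_x) ≈ 15.63°.

≈ 59°N, 16°E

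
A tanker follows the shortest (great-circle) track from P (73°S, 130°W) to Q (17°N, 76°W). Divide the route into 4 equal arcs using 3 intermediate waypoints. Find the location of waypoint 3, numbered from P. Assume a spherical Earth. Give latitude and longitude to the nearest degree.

The haversine formula gives a central angle δ ≈ 1.686 rad (96.6°) between the endpoints.
Interpolate at f = 3/4 with slerp weights a = sin((1−f)δ)/sin δ ≈ 0.412, b = sin(fδ)/sin δ ≈ 0.960.
p = a·p₁ + b·p₂ ≈ (0.145, -0.983, -0.113); φ = arcsin(p_z) ≈ -6.51°, λ = atan2(p_y, p_x) ≈ -81.63°.

≈ (7°S, 82°W)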